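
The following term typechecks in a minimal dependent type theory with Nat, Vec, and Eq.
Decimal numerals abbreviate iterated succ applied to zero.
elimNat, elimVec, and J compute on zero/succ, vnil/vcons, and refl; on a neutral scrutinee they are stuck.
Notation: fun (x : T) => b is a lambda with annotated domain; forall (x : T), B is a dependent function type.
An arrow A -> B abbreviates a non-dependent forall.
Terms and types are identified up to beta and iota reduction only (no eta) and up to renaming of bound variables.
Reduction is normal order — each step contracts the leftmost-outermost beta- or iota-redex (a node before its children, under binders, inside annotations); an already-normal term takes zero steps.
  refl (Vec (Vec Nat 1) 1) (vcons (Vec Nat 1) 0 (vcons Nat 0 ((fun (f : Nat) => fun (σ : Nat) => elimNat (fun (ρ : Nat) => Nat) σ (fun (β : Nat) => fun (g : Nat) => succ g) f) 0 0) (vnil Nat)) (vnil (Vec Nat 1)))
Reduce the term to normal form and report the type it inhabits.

resulting normal form:
  refl (Vec (Vec Nat 1) 1) (vcons (Vec Nat 1) 0 (vcons Nat 0 0 (vnil Nat)) (vnil (Vec Nat 1)))
the term's type:
  Eq (Vec (Vec Nat 1) 1) (vcons (Vec Nat 1) 0 (vcons Nat 0 0 (vnil Nat)) (vnil (Vec Nat 1))) (vcons (Vec Nat 1) 0 (vcons Nat 0 0 (vnil Nat)) (vnil (Vec Nat 1)))
observation: 3 normal-order steps separate the term from its normal form.


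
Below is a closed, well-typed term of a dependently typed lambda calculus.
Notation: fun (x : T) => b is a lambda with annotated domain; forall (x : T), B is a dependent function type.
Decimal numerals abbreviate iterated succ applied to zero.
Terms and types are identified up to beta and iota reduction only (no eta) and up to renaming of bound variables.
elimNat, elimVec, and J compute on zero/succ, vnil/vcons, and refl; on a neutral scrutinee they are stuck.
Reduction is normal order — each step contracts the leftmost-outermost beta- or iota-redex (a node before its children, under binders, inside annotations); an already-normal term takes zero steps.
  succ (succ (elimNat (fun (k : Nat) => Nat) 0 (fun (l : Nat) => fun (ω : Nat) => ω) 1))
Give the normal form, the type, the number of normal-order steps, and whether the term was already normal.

reduced normal form:
  2
type:
  Nat
normal-order step count: 4
term was already normal: no
first redex: an elimNat iota-redex


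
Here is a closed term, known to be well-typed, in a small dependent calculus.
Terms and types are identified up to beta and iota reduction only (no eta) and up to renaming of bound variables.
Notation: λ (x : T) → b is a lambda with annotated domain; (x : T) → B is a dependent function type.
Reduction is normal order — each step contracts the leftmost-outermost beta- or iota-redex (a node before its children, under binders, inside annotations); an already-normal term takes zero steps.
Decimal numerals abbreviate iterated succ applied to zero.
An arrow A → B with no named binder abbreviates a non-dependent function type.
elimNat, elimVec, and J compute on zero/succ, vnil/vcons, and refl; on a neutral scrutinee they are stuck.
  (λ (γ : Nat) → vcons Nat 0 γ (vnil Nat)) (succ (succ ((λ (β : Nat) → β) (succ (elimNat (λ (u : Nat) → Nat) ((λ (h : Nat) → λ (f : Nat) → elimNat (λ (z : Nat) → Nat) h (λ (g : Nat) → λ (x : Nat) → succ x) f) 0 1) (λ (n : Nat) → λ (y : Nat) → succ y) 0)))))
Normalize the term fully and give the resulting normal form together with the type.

resulting normal form:
  vcons Nat 0 4 (vnil Nat)
type:
  Vec Nat 1
observation: 9 normal-order steps normalize the term, beginning with a beta-redex.


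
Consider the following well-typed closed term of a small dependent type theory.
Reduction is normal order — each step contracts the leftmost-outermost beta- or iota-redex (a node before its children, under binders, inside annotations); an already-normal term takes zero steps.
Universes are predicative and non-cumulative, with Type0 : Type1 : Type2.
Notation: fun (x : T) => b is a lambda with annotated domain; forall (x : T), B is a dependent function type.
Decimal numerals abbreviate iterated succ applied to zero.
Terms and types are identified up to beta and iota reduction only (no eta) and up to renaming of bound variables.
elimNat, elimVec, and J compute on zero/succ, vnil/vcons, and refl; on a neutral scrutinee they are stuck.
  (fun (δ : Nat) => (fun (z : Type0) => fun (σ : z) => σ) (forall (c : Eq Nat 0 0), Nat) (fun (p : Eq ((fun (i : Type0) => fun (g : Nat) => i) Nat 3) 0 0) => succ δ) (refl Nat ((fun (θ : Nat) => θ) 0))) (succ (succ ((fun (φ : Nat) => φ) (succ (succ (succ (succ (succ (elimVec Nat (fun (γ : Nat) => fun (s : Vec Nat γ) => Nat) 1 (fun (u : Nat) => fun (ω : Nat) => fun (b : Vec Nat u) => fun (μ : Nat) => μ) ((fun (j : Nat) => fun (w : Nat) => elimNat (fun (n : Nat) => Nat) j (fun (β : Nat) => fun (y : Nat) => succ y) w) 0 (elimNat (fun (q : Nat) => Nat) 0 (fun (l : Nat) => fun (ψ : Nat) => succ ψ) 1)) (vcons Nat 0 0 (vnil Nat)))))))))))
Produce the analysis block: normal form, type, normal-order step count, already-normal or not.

normal form:
  9
type:
  Nat
steps to reach normal form (normal order): 11
started in normal form: no
first redex: a beta-redex


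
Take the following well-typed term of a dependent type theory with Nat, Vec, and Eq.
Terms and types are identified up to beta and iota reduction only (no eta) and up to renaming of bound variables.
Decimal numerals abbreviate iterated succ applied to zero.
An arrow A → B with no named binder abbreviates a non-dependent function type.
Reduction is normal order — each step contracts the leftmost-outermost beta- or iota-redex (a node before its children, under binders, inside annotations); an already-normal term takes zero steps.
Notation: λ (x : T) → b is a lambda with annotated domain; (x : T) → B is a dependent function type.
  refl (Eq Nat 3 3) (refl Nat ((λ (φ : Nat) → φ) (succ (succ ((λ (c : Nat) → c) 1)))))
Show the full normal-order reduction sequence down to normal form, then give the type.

normal-order reduction:
  refl (Eq Nat 3 3) (refl Nat ((λ (φ : Nat) → φ) (succ (succ ((λ (c : Nat) → c) 1)))))
  ~> refl (Eq Nat 3 3) (refl Nat (succ (succ ((λ (φ : Nat) → φ) 1))))
  ~> refl (Eq Nat 3 3) (refl Nat 3)
the term's type:
  Eq (Eq Nat 3 3) (refl Nat 3) (refl Nat 3)


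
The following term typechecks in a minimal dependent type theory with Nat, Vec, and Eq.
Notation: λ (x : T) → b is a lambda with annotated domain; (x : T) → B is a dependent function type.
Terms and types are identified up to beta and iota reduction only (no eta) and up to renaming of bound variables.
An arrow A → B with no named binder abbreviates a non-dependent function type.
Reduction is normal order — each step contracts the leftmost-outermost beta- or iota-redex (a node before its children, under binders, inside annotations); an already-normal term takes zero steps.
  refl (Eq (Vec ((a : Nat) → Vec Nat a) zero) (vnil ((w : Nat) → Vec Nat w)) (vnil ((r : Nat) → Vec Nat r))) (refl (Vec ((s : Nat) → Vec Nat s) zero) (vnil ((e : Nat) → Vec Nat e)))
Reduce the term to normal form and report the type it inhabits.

reduced normal form:
  refl (Eq (Vec ((a : Nat) → Vec Nat a) zero) (vnil ((w : Nat) → Vec Nat w)) (vnil ((r : Nat) → Vec Nat r))) (refl (Vec ((s : Nat) → Vec Nat s) zero) (vnil ((e : Nat) → Vec Nat e)))
type:
  Eq (Eq (Vec ((a : Nat) → Vec Nat a) zero) (vnil ((w : Nat) → Vec Nat w)) (vnil ((r : Nat) → Vec Nat r))) (refl (Vec ((s : Nat) → Vec Nat s) zero) (vnil ((e : Nat) → Vec Nat e))) (refl (Vec ((ν : Nat) → Vec Nat ν) zero) (vnil ((χ : Nat) → Vec Nat χ)))


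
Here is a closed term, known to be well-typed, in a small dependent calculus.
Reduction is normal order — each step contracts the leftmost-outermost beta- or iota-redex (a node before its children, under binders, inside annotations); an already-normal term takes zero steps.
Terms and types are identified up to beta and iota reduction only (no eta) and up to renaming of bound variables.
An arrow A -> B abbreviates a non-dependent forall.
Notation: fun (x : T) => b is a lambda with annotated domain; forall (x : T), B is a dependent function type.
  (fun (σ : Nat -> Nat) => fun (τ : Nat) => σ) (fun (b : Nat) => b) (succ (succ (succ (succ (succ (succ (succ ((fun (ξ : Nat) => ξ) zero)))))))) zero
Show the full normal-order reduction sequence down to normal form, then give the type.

normal-order reduction:
  (fun (σ : Nat -> Nat) => fun (τ : Nat) => σ) (fun (b : Nat) => b) (succ (succ (succ (succ (succ (succ (succ ((fun (ξ : Nat) => ξ) zero)))))))) zero
  ~> (fun (σ : Nat) => fun (τ : Nat) => τ) (succ (succ (succ (succ (succ (succ (succ ((fun (b : Nat) => b) zero)))))))) zero
  ~> (fun (σ : Nat) => σ) zero
  ~> zero
type:
  Nat


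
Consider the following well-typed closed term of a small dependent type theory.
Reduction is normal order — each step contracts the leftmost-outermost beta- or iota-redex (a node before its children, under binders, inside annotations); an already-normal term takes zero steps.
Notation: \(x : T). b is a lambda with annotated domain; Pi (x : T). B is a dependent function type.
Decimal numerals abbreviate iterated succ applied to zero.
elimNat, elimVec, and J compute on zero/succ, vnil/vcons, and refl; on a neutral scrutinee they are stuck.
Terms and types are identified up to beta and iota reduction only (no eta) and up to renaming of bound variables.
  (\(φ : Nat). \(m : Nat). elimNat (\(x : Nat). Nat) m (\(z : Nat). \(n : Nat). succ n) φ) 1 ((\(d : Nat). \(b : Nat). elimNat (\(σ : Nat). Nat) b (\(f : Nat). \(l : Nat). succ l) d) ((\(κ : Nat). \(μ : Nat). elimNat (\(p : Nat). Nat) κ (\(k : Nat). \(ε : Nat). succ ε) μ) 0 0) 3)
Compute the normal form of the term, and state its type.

normal form:
  4
type:
  Nat


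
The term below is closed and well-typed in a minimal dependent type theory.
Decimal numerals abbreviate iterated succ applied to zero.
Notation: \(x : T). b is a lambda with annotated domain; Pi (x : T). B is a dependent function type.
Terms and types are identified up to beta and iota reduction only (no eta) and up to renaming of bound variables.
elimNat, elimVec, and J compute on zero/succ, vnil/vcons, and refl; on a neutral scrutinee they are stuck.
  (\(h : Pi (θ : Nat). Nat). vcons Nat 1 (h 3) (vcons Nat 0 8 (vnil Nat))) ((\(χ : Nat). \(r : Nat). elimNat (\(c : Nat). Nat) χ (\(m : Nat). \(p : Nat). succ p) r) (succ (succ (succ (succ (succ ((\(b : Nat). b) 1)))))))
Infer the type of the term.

inferred type:
  Vec Nat 2


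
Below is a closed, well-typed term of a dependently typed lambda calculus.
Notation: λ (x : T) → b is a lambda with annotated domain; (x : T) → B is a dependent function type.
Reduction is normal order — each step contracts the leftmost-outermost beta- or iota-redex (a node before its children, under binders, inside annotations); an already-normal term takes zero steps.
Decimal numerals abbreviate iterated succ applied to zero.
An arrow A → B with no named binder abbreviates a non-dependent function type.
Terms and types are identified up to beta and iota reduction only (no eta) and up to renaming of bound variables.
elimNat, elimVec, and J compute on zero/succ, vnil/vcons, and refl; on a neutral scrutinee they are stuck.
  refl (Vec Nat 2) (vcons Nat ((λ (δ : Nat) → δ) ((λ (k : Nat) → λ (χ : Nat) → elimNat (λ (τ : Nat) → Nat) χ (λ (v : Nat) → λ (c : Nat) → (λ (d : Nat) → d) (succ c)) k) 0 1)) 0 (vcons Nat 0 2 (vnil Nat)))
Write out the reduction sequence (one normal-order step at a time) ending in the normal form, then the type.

reduction (normal order):
  refl (Vec Nat 2) (vcons Nat ((λ (δ : Nat) → δ) ((λ (k : Nat) → λ (χ : Nat) → elimNat (λ (τ : Nat) → Nat) χ (λ (v : Nat) → λ (c : Nat) → (λ (d : Nat) → d) (succ c)) k) 0 1)) 0 (vcons Nat 0 2 (vnil Nat)))
  ~> refl (Vec Nat 2) (vcons Nat ((λ (δ : Nat) → λ (k : Nat) → elimNat (λ (χ : Nat) → Nat) k (λ (τ : Nat) → λ (v : Nat) → (λ (c : Nat) → c) (succ v)) δ) 0 1) 0 (vcons Nat 0 2 (vnil Nat)))
  ~> refl (Vec Nat 2) (vcons Nat ((λ (δ : Nat) → elimNat (λ (k : Nat) → Nat) δ (λ (χ : Nat) → λ (τ : Nat) → (λ (v : Nat) → v) (succ τ)) 0) 1) 0 (vcons Nat 0 2 (vnil Nat)))
  ~> refl (Vec Nat 2) (vcons Nat (elimNat (λ (δ : Nat) → Nat) 1 (λ (k : Nat) → λ (χ : Nat) → (λ (τ : Nat) → τ) (succ χ)) 0) 0 (vcons Nat 0 2 (vnil Nat)))
  ~> refl (Vec Nat 2) (vcons Nat 1 0 (vcons Nat 0 2 (vnil Nat)))
the term's type:
  Eq (Vec Nat 2) (vcons Nat 1 0 (vcons Nat 0 2 (vnil Nat))) (vcons Nat 1 0 (vcons Nat 0 2 (vnil Nat)))


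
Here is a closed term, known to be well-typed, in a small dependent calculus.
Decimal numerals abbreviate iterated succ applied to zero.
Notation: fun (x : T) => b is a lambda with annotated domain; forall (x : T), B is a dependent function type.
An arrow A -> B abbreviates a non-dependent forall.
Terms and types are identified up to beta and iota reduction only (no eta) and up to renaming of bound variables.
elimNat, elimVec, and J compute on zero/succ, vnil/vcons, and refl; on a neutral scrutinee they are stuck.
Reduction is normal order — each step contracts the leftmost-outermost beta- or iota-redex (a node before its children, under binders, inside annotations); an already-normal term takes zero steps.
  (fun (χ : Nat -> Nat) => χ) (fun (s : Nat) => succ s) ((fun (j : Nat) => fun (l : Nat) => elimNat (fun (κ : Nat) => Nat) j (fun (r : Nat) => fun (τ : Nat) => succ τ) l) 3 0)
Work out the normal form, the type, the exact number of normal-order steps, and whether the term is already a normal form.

resulting normal form:
  4
the term's type:
  Nat
normal-order step count: 5
started in normal form: no
first redex: a beta-redex


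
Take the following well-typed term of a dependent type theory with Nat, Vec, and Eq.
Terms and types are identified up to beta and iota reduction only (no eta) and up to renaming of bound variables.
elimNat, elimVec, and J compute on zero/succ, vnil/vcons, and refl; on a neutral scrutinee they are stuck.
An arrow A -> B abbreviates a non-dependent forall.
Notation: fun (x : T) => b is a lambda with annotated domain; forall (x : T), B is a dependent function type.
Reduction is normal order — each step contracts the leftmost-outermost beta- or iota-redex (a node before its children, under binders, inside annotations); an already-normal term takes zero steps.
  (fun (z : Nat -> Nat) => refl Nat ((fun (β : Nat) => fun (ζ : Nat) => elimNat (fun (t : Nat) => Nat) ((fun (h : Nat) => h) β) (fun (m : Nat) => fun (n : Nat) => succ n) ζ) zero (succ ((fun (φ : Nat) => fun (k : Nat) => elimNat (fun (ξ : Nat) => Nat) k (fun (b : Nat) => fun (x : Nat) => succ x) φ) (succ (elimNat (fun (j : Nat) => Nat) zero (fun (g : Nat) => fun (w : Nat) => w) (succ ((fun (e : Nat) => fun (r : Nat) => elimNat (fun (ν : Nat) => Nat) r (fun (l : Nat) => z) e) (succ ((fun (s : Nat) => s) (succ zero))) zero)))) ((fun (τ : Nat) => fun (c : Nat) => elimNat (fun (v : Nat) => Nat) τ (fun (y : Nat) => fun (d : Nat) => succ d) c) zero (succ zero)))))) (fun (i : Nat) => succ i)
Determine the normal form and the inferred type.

resulting normal form:
  refl Nat (succ (succ (succ zero)))
inferred type:
  Eq Nat (succ (succ (succ zero))) (succ (succ (succ zero)))


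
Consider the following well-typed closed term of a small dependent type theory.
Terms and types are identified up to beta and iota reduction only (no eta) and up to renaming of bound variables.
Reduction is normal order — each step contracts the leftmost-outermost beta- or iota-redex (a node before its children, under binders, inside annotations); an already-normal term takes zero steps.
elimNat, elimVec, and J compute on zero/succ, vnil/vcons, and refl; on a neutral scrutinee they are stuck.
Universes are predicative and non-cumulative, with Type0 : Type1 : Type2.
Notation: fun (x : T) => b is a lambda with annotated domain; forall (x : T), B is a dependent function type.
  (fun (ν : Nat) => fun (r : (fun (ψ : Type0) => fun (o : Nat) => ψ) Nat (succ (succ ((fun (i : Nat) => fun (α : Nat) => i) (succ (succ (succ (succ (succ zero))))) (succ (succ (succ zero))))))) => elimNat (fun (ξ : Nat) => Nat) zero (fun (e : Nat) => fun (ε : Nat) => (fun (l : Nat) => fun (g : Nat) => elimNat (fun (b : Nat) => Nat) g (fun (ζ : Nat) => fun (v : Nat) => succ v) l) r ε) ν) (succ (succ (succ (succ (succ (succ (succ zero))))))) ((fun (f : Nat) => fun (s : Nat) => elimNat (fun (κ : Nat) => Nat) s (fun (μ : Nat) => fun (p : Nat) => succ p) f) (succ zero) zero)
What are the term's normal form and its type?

normal form:
  succ (succ (succ (succ (succ (succ (succ zero))))))
the term's type:
  Nat


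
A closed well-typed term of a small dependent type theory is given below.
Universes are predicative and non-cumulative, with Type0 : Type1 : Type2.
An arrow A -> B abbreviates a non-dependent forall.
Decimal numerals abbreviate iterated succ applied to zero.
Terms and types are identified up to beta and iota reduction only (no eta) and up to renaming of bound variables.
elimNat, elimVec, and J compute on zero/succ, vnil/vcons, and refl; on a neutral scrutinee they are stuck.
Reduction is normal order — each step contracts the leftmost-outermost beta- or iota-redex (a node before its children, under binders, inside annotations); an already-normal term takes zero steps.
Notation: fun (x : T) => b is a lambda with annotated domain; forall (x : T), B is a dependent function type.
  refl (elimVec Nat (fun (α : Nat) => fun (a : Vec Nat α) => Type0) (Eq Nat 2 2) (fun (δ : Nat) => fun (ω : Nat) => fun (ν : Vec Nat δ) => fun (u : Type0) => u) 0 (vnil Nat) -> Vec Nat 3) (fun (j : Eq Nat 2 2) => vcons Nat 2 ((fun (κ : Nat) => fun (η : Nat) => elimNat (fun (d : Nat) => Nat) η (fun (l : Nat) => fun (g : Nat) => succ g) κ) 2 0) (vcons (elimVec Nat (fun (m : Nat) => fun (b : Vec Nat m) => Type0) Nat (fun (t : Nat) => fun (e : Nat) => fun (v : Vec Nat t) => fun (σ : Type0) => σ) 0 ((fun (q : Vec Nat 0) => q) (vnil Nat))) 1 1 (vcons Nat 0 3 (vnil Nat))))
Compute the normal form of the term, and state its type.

reduced normal form:
  refl (Eq Nat 2 2 -> Vec Nat 3) (fun (α : Eq Nat 2 2) => vcons Nat 2 2 (vcons Nat 1 1 (vcons Nat 0 3 (vnil Nat))))
the term's type:
  Eq (Eq Nat 2 2 -> Vec Nat 3) (fun (α : Eq Nat 2 2) => vcons Nat 2 2 (vcons Nat 1 1 (vcons Nat 0 3 (vnil Nat)))) (fun (a : Eq Nat 2 2) => vcons Nat 2 2 (vcons Nat 1 1 (vcons Nat 0 3 (vnil Nat))))
observation: contracting an elimVec iota-redex first, the term normalizes in 12 steps.


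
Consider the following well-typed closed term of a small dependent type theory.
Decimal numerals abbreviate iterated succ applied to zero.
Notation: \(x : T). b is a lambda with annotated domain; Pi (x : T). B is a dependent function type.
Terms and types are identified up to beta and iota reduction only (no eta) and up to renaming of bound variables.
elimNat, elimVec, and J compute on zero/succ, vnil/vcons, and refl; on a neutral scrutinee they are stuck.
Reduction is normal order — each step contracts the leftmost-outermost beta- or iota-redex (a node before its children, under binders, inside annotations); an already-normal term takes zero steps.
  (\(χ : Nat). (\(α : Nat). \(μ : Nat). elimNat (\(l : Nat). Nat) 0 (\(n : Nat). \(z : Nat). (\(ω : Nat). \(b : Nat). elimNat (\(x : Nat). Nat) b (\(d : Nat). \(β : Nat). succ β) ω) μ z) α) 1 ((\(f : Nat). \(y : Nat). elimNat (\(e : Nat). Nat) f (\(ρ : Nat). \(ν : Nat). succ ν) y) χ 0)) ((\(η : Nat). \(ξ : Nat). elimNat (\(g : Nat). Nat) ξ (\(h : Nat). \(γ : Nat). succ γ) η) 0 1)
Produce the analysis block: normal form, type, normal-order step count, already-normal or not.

resulting normal form:
  1
inferred type:
  Nat
normal-order step count: 19
already normal: no
first contracted redex: a beta-redex


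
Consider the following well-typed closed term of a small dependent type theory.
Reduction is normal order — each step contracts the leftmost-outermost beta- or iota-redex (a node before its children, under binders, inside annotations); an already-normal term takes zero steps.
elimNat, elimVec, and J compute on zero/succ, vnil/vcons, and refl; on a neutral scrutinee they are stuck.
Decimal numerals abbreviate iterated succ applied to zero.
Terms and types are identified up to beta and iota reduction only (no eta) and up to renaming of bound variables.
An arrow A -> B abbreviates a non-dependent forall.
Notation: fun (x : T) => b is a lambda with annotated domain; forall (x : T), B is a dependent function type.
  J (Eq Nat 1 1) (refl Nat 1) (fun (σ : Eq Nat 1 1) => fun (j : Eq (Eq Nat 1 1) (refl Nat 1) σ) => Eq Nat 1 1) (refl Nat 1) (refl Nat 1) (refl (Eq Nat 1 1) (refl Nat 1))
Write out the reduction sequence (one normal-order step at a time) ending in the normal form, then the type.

normal-order reduction sequence:
  J (Eq Nat 1 1) (refl Nat 1) (fun (σ : Eq Nat 1 1) => fun (j : Eq (Eq Nat 1 1) (refl Nat 1) σ) => Eq Nat 1 1) (refl Nat 1) (refl Nat 1) (refl (Eq Nat 1 1) (refl Nat 1))
  ~> refl Nat 1
type:
  Eq Nat 1 1


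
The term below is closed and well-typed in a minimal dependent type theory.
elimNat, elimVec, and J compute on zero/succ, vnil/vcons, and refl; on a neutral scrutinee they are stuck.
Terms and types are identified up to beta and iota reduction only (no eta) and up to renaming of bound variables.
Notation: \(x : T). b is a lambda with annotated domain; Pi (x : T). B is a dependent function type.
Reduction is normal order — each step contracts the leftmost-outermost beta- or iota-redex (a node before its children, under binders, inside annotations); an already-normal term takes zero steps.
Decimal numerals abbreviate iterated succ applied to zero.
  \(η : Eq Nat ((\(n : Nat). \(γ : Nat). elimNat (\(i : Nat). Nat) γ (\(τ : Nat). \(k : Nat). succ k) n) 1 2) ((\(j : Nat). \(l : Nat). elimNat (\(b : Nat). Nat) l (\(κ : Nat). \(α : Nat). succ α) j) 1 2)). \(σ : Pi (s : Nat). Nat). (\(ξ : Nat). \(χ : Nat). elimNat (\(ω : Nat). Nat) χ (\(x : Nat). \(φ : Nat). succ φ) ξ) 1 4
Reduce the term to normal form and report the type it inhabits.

normal form:
  \(η : Eq Nat 3 3). \(n : Pi (γ : Nat). Nat). 5
inferred type:
  Pi (η : Eq Nat 3 3). Pi (n : Pi (γ : Nat). Nat). Nat


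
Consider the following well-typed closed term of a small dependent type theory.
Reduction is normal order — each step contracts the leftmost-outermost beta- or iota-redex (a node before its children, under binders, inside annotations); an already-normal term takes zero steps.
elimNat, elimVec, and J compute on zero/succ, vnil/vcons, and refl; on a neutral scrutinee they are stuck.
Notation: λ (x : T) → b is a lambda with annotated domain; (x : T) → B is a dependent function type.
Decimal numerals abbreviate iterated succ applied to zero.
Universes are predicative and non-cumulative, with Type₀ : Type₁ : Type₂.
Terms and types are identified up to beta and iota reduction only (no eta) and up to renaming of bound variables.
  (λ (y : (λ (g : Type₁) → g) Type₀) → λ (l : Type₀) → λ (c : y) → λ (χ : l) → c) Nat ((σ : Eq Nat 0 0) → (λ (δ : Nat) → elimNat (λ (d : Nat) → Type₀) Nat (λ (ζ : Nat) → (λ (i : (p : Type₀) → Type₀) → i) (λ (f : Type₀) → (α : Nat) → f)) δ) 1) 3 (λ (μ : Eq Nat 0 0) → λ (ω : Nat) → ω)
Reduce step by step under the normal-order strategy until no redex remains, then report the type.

normal-order reduction sequence:
  (λ (y : (λ (g : Type₁) → g) Type₀) → λ (l : Type₀) → λ (c : y) → λ (χ : l) → c) Nat ((σ : Eq Nat 0 0) → (λ (δ : Nat) → elimNat (λ (d : Nat) → Type₀) Nat (λ (ζ : Nat) → (λ (i : (p : Type₀) → Type₀) → i) (λ (f : Type₀) → (α : Nat) → f)) δ) 1) 3 (λ (μ : Eq Nat 0 0) → λ (ω : Nat) → ω)
  ~> (λ (y : Type₀) → λ (g : Nat) → λ (l : y) → g) ((c : Eq Nat 0 0) → (λ (χ : Nat) → elimNat (λ (σ : Nat) → Type₀) Nat (λ (δ : Nat) → (λ (d : (ζ : Type₀) → Type₀) → d) (λ (i : Type₀) → (p : Nat) → i)) χ) 1) 3 (λ (f : Eq Nat 0 0) → λ (α : Nat) → α)
  ~> (λ (y : Nat) → λ (g : (l : Eq Nat 0 0) → (λ (c : Nat) → elimNat (λ (χ : Nat) → Type₀) Nat (λ (σ : Nat) → (λ (δ : (d : Type₀) → Type₀) → δ) (λ (ζ : Type₀) → (i : Nat) → ζ)) c) 1) → y) 3 (λ (p : Eq Nat 0 0) → λ (f : Nat) → f)
  ~> (λ (y : (g : Eq Nat 0 0) → (λ (l : Nat) → elimNat (λ (c : Nat) → Type₀) Nat (λ (χ : Nat) → (λ (σ : (δ : Type₀) → Type₀) → σ) (λ (d : Type₀) → (ζ : Nat) → d)) l) 1) → 3) (λ (i : Eq Nat 0 0) → λ (p : Nat) → p)
  ~> 3
type:
  Nat


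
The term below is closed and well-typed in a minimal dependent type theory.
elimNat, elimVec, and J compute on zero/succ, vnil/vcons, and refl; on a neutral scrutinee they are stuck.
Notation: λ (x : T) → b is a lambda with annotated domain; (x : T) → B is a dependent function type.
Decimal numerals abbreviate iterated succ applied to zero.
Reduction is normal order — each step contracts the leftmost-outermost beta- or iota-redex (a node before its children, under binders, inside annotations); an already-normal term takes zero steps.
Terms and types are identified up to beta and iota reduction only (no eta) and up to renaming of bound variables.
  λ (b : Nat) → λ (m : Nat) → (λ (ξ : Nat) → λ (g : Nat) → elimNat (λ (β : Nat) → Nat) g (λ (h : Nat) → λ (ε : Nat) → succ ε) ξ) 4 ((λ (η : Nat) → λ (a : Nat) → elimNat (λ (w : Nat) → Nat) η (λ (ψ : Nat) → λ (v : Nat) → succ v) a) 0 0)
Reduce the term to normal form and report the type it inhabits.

resulting normal form:
  λ (b : Nat) → λ (m : Nat) → 4
inferred type:
  (b : Nat) → (m : Nat) → Nat


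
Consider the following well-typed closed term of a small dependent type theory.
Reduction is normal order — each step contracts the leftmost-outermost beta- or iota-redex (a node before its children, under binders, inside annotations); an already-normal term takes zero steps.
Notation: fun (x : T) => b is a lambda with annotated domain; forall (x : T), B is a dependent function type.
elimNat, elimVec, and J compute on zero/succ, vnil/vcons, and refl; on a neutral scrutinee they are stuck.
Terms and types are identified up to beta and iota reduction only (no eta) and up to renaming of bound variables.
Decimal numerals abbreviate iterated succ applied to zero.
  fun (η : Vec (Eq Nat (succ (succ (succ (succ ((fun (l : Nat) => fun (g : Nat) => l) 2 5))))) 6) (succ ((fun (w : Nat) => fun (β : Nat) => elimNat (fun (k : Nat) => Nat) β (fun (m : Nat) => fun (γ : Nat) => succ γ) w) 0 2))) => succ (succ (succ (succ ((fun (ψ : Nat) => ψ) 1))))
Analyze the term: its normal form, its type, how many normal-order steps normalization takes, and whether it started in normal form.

reduced normal form:
  fun (η : Vec (Eq Nat 6 6) 3) => 5
the term's type:
  forall (η : Vec (Eq Nat 6 6) 3), Nat
reduction steps (normal order): 6
started in normal form: no
first redex: a beta-redex


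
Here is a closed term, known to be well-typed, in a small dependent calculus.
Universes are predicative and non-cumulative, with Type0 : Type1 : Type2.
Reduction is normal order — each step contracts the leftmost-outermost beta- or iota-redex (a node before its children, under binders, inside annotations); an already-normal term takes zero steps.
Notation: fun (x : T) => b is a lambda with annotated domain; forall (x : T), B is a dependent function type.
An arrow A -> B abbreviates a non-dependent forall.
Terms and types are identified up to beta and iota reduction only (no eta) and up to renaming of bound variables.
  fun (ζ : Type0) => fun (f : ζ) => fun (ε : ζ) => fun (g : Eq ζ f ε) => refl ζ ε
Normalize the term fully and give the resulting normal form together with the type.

reduced normal form:
  fun (ζ : Type0) => fun (f : ζ) => fun (ε : ζ) => fun (g : Eq ζ f ε) => refl ζ ε
the term's type:
  forall (ζ : Type0), forall (f : ζ), forall (ε : ζ), Eq ζ f ε -> Eq ζ ε ε


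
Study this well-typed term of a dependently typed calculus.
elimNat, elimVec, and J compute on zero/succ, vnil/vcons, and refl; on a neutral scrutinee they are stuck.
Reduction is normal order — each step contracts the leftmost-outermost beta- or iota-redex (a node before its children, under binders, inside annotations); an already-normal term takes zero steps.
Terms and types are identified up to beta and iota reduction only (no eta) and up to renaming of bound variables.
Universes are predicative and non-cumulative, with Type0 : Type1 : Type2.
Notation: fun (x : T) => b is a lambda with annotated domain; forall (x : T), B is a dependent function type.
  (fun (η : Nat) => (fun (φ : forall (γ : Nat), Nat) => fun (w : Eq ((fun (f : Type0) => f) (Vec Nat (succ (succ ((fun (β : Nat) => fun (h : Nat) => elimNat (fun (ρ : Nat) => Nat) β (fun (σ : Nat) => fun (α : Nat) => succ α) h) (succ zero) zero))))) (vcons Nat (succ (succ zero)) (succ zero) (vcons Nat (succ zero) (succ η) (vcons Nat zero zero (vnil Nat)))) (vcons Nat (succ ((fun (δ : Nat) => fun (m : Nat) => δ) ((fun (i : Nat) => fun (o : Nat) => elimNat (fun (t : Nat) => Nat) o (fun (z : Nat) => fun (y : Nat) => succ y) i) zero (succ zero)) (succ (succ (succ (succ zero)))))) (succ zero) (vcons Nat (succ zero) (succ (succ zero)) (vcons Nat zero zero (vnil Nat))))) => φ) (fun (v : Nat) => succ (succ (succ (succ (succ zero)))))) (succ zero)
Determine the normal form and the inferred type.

normal form:
  fun (η : Eq (Vec Nat (succ (succ (succ zero)))) (vcons Nat (succ (succ zero)) (succ zero) (vcons Nat (succ zero) (succ (succ zero)) (vcons Nat zero zero (vnil Nat)))) (vcons Nat (succ (succ zero)) (succ zero) (vcons Nat (succ zero) (succ (succ zero)) (vcons Nat zero zero (vnil Nat))))) => fun (φ : Nat) => succ (succ (succ (succ (succ zero))))
the term's type:
  forall (η : Eq (Vec Nat (succ (succ (succ zero)))) (vcons Nat (succ (succ zero)) (succ zero) (vcons Nat (succ zero) (succ (succ zero)) (vcons Nat zero zero (vnil Nat)))) (vcons Nat (succ (succ zero)) (succ zero) (vcons Nat (succ zero) (succ (succ zero)) (vcons Nat zero zero (vnil Nat))))), forall (φ : Nat), Nat


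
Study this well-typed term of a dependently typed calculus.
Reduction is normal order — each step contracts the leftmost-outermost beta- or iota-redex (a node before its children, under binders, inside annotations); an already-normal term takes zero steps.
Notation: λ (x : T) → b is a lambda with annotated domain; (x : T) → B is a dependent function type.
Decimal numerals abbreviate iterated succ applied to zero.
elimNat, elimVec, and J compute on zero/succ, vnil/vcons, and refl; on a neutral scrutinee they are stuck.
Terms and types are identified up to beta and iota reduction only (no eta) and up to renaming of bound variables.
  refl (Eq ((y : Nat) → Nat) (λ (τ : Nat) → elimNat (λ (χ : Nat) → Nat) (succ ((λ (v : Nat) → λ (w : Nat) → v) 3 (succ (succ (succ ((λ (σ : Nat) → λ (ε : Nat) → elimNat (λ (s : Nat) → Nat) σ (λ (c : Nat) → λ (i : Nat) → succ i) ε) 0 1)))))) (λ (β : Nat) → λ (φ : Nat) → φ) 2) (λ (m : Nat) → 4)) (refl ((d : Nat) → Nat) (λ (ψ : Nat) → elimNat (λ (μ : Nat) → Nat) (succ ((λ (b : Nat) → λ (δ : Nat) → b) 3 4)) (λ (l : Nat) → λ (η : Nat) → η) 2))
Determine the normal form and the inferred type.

normal form:
  refl (Eq ((y : Nat) → Nat) (λ (τ : Nat) → 4) (λ (χ : Nat) → 4)) (refl ((v : Nat) → Nat) (λ (w : Nat) → 4))
the term's type:
  Eq (Eq ((y : Nat) → Nat) (λ (τ : Nat) → 4) (λ (χ : Nat) → 4)) (refl ((v : Nat) → Nat) (λ (w : Nat) → 4)) (refl ((σ : Nat) → Nat) (λ (ε : Nat) → 4))
observation: normalization takes exactly 18 steps under the normal-order strategy.


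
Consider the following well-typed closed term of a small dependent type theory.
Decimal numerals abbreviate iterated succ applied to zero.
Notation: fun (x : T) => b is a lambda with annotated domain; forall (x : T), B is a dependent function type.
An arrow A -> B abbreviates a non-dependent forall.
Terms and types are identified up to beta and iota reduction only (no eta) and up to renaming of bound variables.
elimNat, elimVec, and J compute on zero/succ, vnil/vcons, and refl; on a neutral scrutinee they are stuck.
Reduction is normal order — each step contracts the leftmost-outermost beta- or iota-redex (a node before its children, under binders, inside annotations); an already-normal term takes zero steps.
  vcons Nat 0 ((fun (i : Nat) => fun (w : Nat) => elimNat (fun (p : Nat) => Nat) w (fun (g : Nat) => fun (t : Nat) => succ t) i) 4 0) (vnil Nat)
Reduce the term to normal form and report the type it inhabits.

resulting normal form:
  vcons Nat 0 4 (vnil Nat)
inferred type:
  Vec Nat 1
observation: 15 normal-order steps normalize the term, beginning with a beta-redex.


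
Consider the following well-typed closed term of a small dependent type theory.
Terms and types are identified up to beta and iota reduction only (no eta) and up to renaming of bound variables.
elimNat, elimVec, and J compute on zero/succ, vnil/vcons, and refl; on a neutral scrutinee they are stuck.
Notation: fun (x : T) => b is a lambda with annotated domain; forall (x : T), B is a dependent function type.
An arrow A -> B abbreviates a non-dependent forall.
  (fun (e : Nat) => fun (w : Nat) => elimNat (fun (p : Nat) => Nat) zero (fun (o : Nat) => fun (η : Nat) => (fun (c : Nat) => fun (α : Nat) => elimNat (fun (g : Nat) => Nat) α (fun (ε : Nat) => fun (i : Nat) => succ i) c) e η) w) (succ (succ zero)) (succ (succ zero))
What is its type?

the term's type:
  Nat


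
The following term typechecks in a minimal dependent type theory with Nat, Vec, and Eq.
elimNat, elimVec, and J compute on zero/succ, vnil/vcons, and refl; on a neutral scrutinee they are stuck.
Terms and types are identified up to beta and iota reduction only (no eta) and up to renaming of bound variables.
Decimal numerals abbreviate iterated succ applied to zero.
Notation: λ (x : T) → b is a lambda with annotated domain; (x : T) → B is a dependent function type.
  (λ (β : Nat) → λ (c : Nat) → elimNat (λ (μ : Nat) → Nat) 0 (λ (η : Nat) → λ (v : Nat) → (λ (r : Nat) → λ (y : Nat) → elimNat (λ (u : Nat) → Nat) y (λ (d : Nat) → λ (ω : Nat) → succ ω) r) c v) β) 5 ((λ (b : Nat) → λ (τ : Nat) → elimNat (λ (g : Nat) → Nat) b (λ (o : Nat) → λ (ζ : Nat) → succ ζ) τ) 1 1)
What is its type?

type:
  Nat


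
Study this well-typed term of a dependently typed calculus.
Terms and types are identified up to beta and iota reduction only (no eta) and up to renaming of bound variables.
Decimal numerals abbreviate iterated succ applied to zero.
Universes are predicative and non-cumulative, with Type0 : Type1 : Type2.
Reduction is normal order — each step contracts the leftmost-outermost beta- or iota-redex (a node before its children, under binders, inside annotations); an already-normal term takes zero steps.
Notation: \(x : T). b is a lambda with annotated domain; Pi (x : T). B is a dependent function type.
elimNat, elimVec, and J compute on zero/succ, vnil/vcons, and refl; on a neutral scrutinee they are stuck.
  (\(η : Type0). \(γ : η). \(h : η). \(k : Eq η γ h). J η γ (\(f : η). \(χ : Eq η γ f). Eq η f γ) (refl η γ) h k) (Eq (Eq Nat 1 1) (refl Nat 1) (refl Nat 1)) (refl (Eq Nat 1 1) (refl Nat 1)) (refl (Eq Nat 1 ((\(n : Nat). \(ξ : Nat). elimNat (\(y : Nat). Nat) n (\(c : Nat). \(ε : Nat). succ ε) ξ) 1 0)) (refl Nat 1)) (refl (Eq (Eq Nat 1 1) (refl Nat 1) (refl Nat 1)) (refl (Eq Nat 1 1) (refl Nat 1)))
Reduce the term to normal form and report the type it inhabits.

reduced normal form:
  refl (Eq (Eq Nat 1 1) (refl Nat 1) (refl Nat 1)) (refl (Eq Nat 1 1) (refl Nat 1))
type:
  Eq (Eq (Eq Nat 1 1) (refl Nat 1) (refl Nat 1)) (refl (Eq Nat 1 1) (refl Nat 1)) (refl (Eq Nat 1 1) (refl Nat 1))


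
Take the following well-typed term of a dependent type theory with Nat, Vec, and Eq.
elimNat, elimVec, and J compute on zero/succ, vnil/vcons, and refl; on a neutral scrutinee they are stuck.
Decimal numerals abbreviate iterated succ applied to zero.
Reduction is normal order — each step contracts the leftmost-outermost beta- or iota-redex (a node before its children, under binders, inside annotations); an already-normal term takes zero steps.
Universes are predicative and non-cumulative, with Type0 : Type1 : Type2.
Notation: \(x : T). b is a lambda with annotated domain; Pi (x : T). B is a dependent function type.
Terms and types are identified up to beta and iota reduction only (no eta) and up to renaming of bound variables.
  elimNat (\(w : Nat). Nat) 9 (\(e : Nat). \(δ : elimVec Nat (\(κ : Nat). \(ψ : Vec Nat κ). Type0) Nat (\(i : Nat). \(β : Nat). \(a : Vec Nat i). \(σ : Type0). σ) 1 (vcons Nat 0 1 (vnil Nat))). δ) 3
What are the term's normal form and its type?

resulting normal form:
  9
type:
  Nat


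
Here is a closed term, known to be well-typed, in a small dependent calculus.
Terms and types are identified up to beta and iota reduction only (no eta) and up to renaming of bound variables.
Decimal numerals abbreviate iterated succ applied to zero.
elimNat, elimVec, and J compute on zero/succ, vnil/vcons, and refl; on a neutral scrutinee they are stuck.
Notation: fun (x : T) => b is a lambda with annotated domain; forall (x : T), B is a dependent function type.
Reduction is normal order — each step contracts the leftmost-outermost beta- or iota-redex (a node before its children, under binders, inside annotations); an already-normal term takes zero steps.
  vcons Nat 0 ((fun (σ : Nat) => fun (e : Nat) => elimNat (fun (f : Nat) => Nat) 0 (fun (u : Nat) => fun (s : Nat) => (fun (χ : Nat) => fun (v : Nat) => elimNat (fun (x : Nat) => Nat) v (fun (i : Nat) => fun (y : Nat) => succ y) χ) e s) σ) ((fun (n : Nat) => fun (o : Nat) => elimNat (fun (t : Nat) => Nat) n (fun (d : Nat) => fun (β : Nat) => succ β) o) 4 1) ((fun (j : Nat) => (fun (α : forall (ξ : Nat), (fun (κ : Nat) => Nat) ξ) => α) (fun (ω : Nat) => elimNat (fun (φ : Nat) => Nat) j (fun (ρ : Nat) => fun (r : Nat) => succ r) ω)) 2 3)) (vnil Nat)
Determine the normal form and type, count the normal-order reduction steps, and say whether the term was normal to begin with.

reduced normal form:
  vcons Nat 0 25 (vnil Nat)
inferred type:
  Vec Nat 1
steps to reach normal form (normal order): 55
started in normal form: no
first contracted redex: a beta-redex


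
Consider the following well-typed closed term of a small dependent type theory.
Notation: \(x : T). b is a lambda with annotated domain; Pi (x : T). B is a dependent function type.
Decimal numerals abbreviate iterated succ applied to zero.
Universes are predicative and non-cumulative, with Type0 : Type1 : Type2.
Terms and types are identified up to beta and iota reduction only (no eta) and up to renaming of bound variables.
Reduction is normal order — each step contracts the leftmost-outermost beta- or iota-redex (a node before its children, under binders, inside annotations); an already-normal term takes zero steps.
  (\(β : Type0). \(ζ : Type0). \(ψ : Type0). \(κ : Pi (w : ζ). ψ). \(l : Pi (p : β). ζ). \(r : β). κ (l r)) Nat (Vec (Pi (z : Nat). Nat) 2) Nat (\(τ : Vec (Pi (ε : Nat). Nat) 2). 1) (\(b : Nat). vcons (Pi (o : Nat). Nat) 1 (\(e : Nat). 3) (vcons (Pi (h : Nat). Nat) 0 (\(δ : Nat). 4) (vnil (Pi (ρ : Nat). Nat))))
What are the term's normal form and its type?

resulting normal form:
  \(β : Nat). 1
the term's type:
  Pi (β : Nat). Nat
observation: the leftmost-outermost redex is a beta-redex, and normalization takes 6 steps.


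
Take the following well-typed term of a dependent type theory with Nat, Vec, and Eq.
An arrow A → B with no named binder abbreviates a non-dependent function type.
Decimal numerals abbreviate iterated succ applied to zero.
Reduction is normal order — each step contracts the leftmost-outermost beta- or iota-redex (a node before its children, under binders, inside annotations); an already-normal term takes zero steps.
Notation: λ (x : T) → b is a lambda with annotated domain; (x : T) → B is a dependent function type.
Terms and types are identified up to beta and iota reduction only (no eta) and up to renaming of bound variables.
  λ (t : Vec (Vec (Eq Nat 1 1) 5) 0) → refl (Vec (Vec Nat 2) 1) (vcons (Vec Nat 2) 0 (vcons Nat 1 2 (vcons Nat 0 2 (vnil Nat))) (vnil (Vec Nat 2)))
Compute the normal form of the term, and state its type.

resulting normal form:
  λ (t : Vec (Vec (Eq Nat 1 1) 5) 0) → refl (Vec (Vec Nat 2) 1) (vcons (Vec Nat 2) 0 (vcons Nat 1 2 (vcons Nat 0 2 (vnil Nat))) (vnil (Vec Nat 2)))
type:
  Vec (Vec (Eq Nat 1 1) 5) 0 → Eq (Vec (Vec Nat 2) 1) (vcons (Vec Nat 2) 0 (vcons Nat 1 2 (vcons Nat 0 2 (vnil Nat))) (vnil (Vec Nat 2))) (vcons (Vec Nat 2) 0 (vcons Nat 1 2 (vcons Nat 0 2 (vnil Nat))) (vnil (Vec Nat 2)))
observation: the term is already in normal form.
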